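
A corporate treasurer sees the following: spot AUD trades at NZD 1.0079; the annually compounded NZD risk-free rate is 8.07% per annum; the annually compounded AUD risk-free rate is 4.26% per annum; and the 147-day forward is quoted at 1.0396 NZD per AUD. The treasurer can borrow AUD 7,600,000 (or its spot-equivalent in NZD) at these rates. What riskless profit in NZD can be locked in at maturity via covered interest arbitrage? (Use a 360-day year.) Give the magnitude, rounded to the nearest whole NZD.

T = 147/360 years.
Invest the AUD and cover forward: 7,600,000 × 1.017180602 × 1.0396 = NZD 8,036,703.25.
Convert at spot and invest in NZD: 7,600,000 × 1.0079 × 1.032197818 = NZD 7,906,676.57.
The quoted forward overvalues AUD, so borrow NZD, buy AUD at spot, deposit the AUD at 4.26%, and sell the proceeds forward at 1.0396.
Arbitrage profit = |8,036,703.25 − 7,906,676.57| = NZD 130,027.

NZD 130,027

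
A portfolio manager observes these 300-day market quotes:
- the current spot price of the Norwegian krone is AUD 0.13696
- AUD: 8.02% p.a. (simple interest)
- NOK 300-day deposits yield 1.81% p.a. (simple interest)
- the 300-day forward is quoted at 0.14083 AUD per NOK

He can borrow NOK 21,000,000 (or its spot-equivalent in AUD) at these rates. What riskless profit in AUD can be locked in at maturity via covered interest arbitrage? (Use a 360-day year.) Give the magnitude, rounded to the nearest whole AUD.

AUD 66,345

T = 300/360 years.
Invest the NOK and cover forward: 21,000,000 × 1.015083333 × 0.14083 = AUD 3,002,037.90.
Convert at spot and invest in AUD: 21,000,000 × 0.13696 × 1.066833333 = AUD 3,068,383.36.
The quoted forward undervalues NOK, so borrow NOK, convert to AUD at spot, deposit the AUD at 8.02%, and buy NOK forward at 0.14083 to cover the loan.
Arbitrage profit = |3,002,037.90 − 3,068,383.36| = AUD 66,345.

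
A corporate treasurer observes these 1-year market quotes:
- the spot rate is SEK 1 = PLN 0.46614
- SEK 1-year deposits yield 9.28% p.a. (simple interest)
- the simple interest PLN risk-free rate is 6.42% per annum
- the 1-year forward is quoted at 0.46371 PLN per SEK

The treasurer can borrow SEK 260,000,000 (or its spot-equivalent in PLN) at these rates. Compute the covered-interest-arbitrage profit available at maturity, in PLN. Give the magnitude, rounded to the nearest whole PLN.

PLN 2,775,786

T = 1 year.
Keep in SEK, deliver into the forward: 260,000,000·1.092800·0.46371 = PLN 131,752,994.88.
Swap to PLN now, deposit: 260,000,000·0.46614·1.064200 = PLN 128,977,208.88.
The quoted forward overvalues SEK, so borrow PLN, buy SEK at spot, deposit the SEK at 9.28%, and sell the proceeds forward at 0.46371.
Arbitrage profit = |131,752,994.88 − 128,977,208.88| = PLN 2,775,786.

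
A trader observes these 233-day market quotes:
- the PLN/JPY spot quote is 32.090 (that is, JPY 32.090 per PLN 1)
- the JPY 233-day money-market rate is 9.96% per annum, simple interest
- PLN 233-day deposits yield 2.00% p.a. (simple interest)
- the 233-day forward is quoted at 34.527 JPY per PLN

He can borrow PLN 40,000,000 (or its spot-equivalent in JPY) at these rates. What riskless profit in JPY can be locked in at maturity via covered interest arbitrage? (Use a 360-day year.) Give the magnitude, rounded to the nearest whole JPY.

JPY 32,612,179

T = 233/360 years.
Route A — deposit PLN, sell forward: 40,000,000 × 1.012944444444 × 34.527 = JPY 1,398,957,313.33.
Route B — convert at spot, deposit JPY: 40,000,000 × 32.090 × 1.064463333333 = JPY 1,366,345,134.67.
The quoted forward overvalues PLN, so borrow JPY, buy PLN at spot, deposit the PLN at 2.00%, and sell the proceeds forward at 34.527.
The gap between the two covered legs is JPY 32,612,179.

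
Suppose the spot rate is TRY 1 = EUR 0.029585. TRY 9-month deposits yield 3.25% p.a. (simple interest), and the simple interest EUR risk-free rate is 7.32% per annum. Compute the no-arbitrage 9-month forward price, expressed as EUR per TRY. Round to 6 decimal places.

T = 9/12 years.
Growth of 1 EUR over T: 1 + 0.0732×9/12 = 1.054900.
Growth of 1 TRY over T: 1 + 0.0325×9/12 = 1.024375.
CIP: F = S · (grow EUR)/(grow TRY) = 0.029585 × 1.054900/1.024375 = 0.03046659 EUR per TRY.

0.030467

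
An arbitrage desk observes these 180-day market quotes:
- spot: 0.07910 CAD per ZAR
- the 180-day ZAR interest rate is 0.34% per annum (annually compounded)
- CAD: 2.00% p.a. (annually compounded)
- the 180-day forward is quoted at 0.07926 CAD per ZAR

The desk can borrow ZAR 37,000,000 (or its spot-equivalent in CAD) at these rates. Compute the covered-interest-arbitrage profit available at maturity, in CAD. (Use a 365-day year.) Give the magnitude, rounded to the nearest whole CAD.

T = 180/365 years.
Route A — deposit ZAR, sell forward: 37,000,000 × 1.00167527 × 0.07926 = CAD 2,937,532.93.
Route B — convert at spot, deposit CAD: 37,000,000 × 0.07910 × 1.009813519 = CAD 2,955,421.23.
The quoted forward undervalues ZAR, so borrow ZAR, convert to CAD at spot, deposit the CAD at 2.00%, and buy ZAR forward at 0.07926 to cover the loan.
The gap between the two covered legs is CAD 17,888.

CAD 17,888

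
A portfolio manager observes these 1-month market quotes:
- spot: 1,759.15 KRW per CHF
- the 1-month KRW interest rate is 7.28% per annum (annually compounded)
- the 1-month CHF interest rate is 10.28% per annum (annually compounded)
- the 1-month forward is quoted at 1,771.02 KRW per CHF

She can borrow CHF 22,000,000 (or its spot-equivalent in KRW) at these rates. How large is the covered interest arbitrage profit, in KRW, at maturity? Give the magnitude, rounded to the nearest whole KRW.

T = 1/12 years.
Route A — deposit CHF, sell forward: 22,000,000 × 1.008187704082 × 1771.02 = KRW 39,281,452,929.03.
Route B — convert at spot, deposit KRW: 22,000,000 × 1759.15 × 1.005873184328 = KRW 38,928,599,868.63.
The quoted forward overvalues CHF, so borrow KRW, buy CHF at spot, deposit the CHF at 10.28%, and sell the proceeds forward at 1,771.02.
The gap between the two covered legs is KRW 352,853,060.

KRW 352,853,060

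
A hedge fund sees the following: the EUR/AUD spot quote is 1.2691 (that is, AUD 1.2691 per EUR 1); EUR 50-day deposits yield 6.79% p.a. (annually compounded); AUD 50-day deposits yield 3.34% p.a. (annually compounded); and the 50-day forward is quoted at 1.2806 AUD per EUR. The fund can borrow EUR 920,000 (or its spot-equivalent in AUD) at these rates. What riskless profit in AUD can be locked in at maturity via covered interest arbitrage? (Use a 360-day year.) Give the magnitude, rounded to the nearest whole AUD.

T = 50/360 years.
Route A — deposit EUR, sell forward: 920,000 × 1.009165933 × 1.2806 = AUD 1,188,950.86.
Route B — convert at spot, deposit AUD: 920,000 × 1.2691 × 1.004573529 = AUD 1,172,911.92.
The quoted forward overvalues EUR, so borrow AUD, buy EUR at spot, deposit the EUR at 6.79%, and sell the proceeds forward at 1.2806.
Profit = 1,188,950.86 − 1,172,911.92 = AUD 16,039.

AUD 16,039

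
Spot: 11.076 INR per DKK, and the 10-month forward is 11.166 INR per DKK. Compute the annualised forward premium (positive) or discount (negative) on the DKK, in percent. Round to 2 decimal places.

+0.98%

T = 10/12 years.
DKK trades forward at +0.81257% vs spot over the period.
Per annum: 0.0081257 / (10/12) = 0.009751 = 0.98%.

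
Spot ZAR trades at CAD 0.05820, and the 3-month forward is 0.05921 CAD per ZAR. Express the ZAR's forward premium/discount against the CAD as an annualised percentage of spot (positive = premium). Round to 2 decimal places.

+6.94%

T = 3/12 years.
(F − S)/S = (0.05921 − 0.0582)/0.0582 = 0.0173540.
Annualise by dividing by T: 0.0173540 / (3/12) = 0.069416 → 6.94%.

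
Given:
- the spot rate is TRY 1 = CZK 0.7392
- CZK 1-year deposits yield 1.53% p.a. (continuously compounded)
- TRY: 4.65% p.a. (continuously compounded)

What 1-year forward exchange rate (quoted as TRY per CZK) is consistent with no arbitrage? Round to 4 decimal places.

T = 1 year.
CZK accumulates by e^(0.0153×1) = 1.0154176.
Growth of 1 TRY over T: e^(0.0465×1) = 1.0475981.
So F = 0.7392 × 1.0154176 / 1.0475981 = 0.7164930 (CZK/TRY).
Quoted the other way: 1/0.7164930 = 1.3957 TRY per CZK.

1.3957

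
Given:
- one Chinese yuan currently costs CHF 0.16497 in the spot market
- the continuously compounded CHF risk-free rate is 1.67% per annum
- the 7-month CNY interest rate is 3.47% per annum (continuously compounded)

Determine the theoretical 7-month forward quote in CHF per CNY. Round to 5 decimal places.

0.16325

T = 7/12 years.
CHF accumulates by e^(0.0167×7/12) = 1.0097893.
Growth of 1 CNY over T: e^(0.0347×7/12) = 1.0204479.
So F = 0.16497 × 1.0097893 / 1.0204479 = 0.1632469 (CHF/CNY).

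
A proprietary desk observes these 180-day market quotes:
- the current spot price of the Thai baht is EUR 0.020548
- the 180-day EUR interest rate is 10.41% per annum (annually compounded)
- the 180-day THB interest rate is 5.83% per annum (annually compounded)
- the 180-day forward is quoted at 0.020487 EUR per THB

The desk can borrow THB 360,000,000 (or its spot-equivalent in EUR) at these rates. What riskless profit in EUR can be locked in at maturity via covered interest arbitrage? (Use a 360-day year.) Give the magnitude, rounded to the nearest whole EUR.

EUR 185,513

T = 180/360 years.
Keep in THB, deliver into the forward: 360,000,000·1.02873709·0.020487 = EUR 7,587,265.23.
Swap to EUR now, deposit: 360,000,000·0.020548·1.050761629 = EUR 7,772,777.98.
The quoted forward undervalues THB, so borrow THB, convert to EUR at spot, deposit the EUR at 10.41%, and buy THB forward at 0.020487 to cover the loan.
The gap between the two covered legs is EUR 185,513.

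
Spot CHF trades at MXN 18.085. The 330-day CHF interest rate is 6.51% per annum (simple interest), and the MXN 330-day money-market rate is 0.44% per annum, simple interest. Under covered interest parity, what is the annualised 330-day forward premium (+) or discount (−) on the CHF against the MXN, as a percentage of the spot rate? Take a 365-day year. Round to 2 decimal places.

-5.73%

T = 330/365 years.
CIP forward (MXN per CHF) = 18.085 × 1.0039781/1.0588575 = 17.147675.
(F − S)/S ÷ T = (17.147675 − 18.085)/18.085/(330/365) = -0.057326 → -5.73%.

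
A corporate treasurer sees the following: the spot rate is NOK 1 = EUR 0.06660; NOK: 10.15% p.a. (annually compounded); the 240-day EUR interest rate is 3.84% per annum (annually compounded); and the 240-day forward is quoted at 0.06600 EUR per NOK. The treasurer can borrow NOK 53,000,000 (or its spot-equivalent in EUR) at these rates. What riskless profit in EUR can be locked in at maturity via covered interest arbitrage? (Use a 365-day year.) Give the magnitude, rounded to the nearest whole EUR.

T = 240/365 years.
Invest the NOK and cover forward: 53,000,000 × 1.065629532 × 0.06600 = EUR 3,727,572.10.
Convert at spot and invest in EUR: 53,000,000 × 0.06660 × 1.025086082 = EUR 3,618,348.85.
The quoted forward overvalues NOK, so borrow EUR, buy NOK at spot, deposit the NOK at 10.15%, and sell the proceeds forward at 0.06600.
Arbitrage profit = |3,727,572.10 − 3,618,348.85| = EUR 109,223.

EUR 109,223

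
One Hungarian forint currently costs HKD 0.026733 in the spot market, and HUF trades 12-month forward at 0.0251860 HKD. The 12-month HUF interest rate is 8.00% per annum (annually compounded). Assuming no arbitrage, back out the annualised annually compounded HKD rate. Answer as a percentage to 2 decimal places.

T = 1 year.
CIP gives F = S · g_HKD/g_HUF, so g_HKD/g_HUF = 0.025186/0.026733 = 0.9421314.
HUF growth factor: (1 + 0.0800)^1 = 1.080000.
So the HKD growth factor = 1.0175019.
r = 1.0175019^(1/1) − 1 = 0.017502 → 1.75%.

1.75%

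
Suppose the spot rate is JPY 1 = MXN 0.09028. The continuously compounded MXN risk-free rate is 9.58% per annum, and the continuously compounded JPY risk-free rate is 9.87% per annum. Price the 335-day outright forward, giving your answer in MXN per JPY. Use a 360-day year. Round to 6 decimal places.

0.090037

T = 335/360 years.
Growth of 1 MXN over T: e^(0.0958×335/360) = 1.0932416.
JPY growth factor: e^(0.0987×335/360) = 1.0961958.
Forward (MXN per JPY) = 0.09028 × 1.0932416 / 1.0961958 = 0.09003670.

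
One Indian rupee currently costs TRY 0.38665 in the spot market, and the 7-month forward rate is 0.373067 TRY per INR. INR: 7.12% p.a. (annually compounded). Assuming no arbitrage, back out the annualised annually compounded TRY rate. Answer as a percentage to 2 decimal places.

0.75%

T = 7/12 years.
F/S = 0.373067/0.38665 = 0.9648700 = (growth of TRY) / (growth of INR).
INR growth factor: (1 + 0.0712)^(7/12) = 1.0409371.
So the TRY growth factor = 1.004369.
Annualise: 1.004369^(12/7) − 1 = 0.007501 = 0.75%.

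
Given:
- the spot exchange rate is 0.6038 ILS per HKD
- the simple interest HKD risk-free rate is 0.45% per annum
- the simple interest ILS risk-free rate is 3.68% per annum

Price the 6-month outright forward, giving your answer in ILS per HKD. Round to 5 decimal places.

T = 6/12 years.
Growth of 1 ILS over T: 1 + 0.0368×6/12 = 1.018400.
Growth of 1 HKD over T: 1 + 0.0045×6/12 = 1.002250.
CIP: F = S · (grow ILS)/(grow HKD) = 0.6038 × 1.018400/1.002250 = 0.6135295 ILS per HKD.

0.61353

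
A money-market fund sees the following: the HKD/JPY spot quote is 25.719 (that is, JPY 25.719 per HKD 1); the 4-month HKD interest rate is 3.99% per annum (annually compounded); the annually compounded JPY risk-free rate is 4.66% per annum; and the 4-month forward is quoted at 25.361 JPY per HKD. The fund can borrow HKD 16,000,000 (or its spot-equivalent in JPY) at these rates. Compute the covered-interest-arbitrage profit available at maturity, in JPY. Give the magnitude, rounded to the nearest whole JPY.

JPY 6,696,640

T = 4/12 years.
Invest the HKD and cover forward: 16,000,000 × 1.01312692972 × 25.361 = JPY 411,102,593.03.
Convert at spot and invest in JPY: 16,000,000 × 25.719 × 1.01529810781 = JPY 417,799,232.56.
The quoted forward undervalues HKD, so borrow HKD, convert to JPY at spot, deposit the JPY at 4.66%, and buy HKD forward at 25.361 to cover the loan.
The gap between the two covered legs is JPY 6,696,640.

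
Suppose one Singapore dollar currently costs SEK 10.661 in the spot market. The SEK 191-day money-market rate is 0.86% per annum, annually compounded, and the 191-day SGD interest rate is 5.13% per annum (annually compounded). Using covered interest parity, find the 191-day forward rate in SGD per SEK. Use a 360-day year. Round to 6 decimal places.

0.095886

T = 191/360 years.
SEK accumulates by (1 + 0.0086)^(191/360) = 1.0045536.
SGD accumulates by (1 + 0.0513)^(191/360) = 1.0268978.
So F = 10.661 × 1.0045536 / 1.0268978 = 10.42903 (SEK/SGD).
Invert for SGD per SEK: 1 / 10.42903 = 0.095886.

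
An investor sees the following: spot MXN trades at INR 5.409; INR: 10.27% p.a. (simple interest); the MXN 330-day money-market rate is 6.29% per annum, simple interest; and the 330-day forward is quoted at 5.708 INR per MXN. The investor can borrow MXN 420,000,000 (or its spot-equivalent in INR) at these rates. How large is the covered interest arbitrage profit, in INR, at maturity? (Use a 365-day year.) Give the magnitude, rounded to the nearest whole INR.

INR 50,974,810

T = 330/365 years.
Route A — deposit MXN, sell forward: 420,000,000 × 1.056868493151 × 5.708 = INR 2,533,694,250.74.
Route B — convert at spot, deposit INR: 420,000,000 × 5.409 × 1.092852054795 = INR 2,482,719,441.04.
The quoted forward overvalues MXN, so borrow INR, buy MXN at spot, deposit the MXN at 6.29%, and sell the proceeds forward at 5.708.
The gap between the two covered legs is INR 50,974,810.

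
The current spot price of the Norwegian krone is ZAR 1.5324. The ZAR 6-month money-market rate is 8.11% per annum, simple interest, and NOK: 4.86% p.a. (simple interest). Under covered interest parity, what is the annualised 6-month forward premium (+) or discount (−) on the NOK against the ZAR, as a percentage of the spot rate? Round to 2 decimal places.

T = 6/12 years.
No-arbitrage forward: 1.5324 × 1.040550 / 1.024300 = 1.5567107 ZAR/NOK.
(F − S)/S ÷ T = (1.5567107 − 1.5324)/1.5324/(6/12) = 0.031729 → 3.17%.

+3.17%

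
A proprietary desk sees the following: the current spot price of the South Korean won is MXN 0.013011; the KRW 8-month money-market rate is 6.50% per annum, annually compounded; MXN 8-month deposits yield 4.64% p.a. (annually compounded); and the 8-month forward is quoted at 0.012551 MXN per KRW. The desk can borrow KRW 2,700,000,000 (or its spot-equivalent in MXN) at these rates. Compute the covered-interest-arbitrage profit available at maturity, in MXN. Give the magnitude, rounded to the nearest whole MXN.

T = 8/12 years.
Invest the KRW and cover forward: 2,700,000,000 × 1.0428769577 × 0.012551 = MXN 35,340,701.48.
Convert at spot and invest in MXN: 2,700,000,000 × 0.013011 × 1.0306989192 = MXN 36,208,143.82.
The quoted forward undervalues KRW, so borrow KRW, convert to MXN at spot, deposit the MXN at 4.64%, and buy KRW forward at 0.012551 to cover the loan.
Profit = 36,208,143.82 − 35,340,701.48 = MXN 867,442.

MXN 867,442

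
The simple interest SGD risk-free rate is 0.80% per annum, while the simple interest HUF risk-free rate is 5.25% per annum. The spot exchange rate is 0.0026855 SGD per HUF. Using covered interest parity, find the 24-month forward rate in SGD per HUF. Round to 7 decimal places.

0.0024692

T = 2 years.
SGD growth factor: 1 + 0.0080×2 = 1.016000.
Growth of 1 HUF over T: 1 + 0.0525×2 = 1.105000.
Forward (SGD per HUF) = 0.0026855 × 1.016000 / 1.105000 = 0.002469202.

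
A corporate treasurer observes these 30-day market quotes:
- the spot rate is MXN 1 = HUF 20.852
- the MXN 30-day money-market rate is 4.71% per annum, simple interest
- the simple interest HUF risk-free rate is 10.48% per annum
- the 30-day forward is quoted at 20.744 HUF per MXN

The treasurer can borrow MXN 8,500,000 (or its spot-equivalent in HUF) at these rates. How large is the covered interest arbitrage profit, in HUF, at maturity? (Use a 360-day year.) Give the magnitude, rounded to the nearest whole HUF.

T = 30/360 years.
Route A — deposit MXN, sell forward: 8,500,000 × 1.003925 × 20.744 = HUF 177,016,071.70.
Route B — convert at spot, deposit HUF: 8,500,000 × 20.852 × 1.00873333333 = HUF 178,789,913.47.
The quoted forward undervalues MXN, so borrow MXN, convert to HUF at spot, deposit the HUF at 10.48%, and buy MXN forward at 20.744 to cover the loan.
The gap between the two covered legs is HUF 1,773,842.

HUF 1,773,842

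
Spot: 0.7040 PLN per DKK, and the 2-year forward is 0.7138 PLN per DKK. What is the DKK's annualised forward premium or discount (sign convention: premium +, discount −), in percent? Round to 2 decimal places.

T = 2 years.
(F − S)/S = (0.7138 − 0.704)/0.704 = 0.0139205.
Per annum: 0.0139205 / 2 = 0.006960 = 0.70%.

+0.70%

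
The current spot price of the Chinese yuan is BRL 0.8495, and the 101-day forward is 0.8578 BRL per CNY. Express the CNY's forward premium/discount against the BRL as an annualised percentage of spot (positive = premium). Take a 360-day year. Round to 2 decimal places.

+3.48%

T = 101/360 years.
Period premium: (0.8578 − 0.8495)/0.8495 = 0.0097705.
Per annum: 0.0097705 / (101/360) = 0.034826 = 3.48%.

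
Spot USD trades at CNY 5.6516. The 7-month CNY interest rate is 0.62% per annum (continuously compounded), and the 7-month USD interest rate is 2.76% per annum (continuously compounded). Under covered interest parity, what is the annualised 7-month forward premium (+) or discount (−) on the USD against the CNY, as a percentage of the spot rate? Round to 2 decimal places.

-2.13%

T = 7/12 years.
No-arbitrage forward: 5.6516 × 1.0036232 / 1.0162303 = 5.5814877 CNY/USD.
Annualised premium = (F − S)/S × (1/T) = (5.5814877 − 5.6516)/5.6516 ÷ (7/12) = -2.13%.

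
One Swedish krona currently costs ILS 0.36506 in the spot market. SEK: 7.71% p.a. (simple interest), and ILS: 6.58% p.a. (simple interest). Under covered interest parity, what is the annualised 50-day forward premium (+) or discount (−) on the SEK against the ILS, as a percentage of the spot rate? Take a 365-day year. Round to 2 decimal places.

T = 50/365 years.
No-arbitrage forward: 0.36506 × 1.0090137 / 1.0105616 = 0.36450083 ILS/SEK.
Annualised premium = (F − S)/S × (1/T) = (0.36450083 − 0.36506)/0.36506 ÷ (50/365) = -1.12%.

-1.12%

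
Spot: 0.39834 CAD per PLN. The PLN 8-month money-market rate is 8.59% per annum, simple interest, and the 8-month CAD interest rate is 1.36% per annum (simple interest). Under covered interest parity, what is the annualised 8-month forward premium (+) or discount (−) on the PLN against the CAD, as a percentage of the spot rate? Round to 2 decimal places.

-6.84%

T = 8/12 years.
F = S · g_CAD/g_PLN = 0.39834 × 1.0090667/1.0572667 = 0.38017998.
(F − S)/S ÷ T = (0.38017998 − 0.39834)/0.39834/(8/12) = -0.068384 → -6.84%.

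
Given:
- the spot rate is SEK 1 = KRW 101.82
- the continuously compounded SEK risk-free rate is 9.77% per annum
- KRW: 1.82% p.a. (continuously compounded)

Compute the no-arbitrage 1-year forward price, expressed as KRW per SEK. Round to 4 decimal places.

94.0387

T = 1 year.
Growth of 1 KRW over T: e^(0.0182×1) = 1.01836663.
SEK accumulates by e^(0.0977×1) = 1.10263195.
So F = 101.82 × 1.01836663 / 1.10263195 = 94.038714 (KRW/SEK).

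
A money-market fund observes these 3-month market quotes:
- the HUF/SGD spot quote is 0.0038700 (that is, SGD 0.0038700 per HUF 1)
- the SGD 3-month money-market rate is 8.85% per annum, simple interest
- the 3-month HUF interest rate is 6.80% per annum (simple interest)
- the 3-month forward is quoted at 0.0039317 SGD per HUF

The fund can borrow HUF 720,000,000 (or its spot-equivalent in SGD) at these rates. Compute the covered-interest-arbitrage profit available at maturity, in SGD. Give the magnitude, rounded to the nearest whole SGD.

T = 3/12 years.
Route A — deposit HUF, sell forward: 720,000,000 × 1.017000 × 0.0039317 = SGD 2,878,948.01.
Route B — convert at spot, deposit SGD: 720,000,000 × 0.0038700 × 1.022125 = SGD 2,848,049.10.
The quoted forward overvalues HUF, so borrow SGD, buy HUF at spot, deposit the HUF at 6.80%, and sell the proceeds forward at 0.0039317.
Arbitrage profit = |2,878,948.01 − 2,848,049.10| = SGD 30,899.

SGD 30,899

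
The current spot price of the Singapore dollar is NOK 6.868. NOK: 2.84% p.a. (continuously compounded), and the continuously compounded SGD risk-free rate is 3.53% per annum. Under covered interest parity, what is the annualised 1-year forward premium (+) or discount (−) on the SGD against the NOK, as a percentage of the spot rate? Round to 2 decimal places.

T = 1 year.
No-arbitrage forward: 6.868 × 1.0288071 / 1.0359304 = 6.820774 NOK/SGD.
(F − S)/S ÷ T = (6.820774 − 6.868)/6.868/1 = -0.006876 → -0.69%.

-0.69%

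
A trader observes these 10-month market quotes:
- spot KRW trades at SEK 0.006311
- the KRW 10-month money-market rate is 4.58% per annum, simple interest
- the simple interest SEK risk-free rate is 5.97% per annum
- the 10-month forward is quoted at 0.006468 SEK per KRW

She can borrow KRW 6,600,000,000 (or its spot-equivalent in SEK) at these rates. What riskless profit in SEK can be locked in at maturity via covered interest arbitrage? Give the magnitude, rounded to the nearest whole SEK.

T = 10/12 years.
Invest the KRW and cover forward: 6,600,000,000 × 1.0381666667 × 0.006468 = SEK 44,318,089.20.
Convert at spot and invest in SEK: 6,600,000,000 × 0.006311 × 1.049750 = SEK 43,724,816.85.
The quoted forward overvalues KRW, so borrow SEK, buy KRW at spot, deposit the KRW at 4.58%, and sell the proceeds forward at 0.006468.
The gap between the two covered legs is SEK 593,272.

SEK 593,272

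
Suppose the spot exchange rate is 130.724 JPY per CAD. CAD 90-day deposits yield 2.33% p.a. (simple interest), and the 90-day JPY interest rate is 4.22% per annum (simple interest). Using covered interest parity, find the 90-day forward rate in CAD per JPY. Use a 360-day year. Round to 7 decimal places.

T = 90/360 years.
Growth of 1 JPY over T: 1 + 0.0422×90/360 = 1.010550.
Growth of 1 CAD over T: 1 + 0.0233×90/360 = 1.005825.
CIP: F = S · (grow JPY)/(grow CAD) = 130.724 × 1.010550/1.005825 = 131.3381 JPY per CAD.
Quoted the other way: 1/131.3381 = 0.0076139 CAD per JPY.

0.0076139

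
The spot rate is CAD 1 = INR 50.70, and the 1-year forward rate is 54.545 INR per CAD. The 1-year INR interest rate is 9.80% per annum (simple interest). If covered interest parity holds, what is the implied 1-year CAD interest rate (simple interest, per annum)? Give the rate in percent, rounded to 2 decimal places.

2.06%

T = 1 year.
CIP gives F = S · g_INR/g_CAD, so g_INR/g_CAD = 54.545/50.7 = 1.0758383.
The INR side grows by 1 + 0.0980×1 = 1.098000.
That pins the CAD growth at 1.0205995.
r = (1.0205995 − 1)/1 = 0.020600 → 2.06%.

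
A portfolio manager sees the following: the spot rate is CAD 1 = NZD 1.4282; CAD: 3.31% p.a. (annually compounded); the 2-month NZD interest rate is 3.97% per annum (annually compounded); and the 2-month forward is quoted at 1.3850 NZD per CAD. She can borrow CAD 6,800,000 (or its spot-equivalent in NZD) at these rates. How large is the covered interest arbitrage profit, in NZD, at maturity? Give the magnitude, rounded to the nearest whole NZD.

T = 2/12 years.
Keep in CAD, deliver into the forward: 6,800,000·1.005442086·1.3850 = NZD 9,469,253.57.
Swap to NZD now, deposit: 6,800,000·1.4282·1.006509799 = NZD 9,774,981.61.
The quoted forward undervalues CAD, so borrow CAD, convert to NZD at spot, deposit the NZD at 3.97%, and buy CAD forward at 1.3850 to cover the loan.
The gap between the two covered legs is NZD 305,728.

NZD 305,728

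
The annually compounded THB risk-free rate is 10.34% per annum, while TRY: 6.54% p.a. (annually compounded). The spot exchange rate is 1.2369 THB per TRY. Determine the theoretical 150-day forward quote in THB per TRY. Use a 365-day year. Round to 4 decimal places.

1.2548

T = 150/365 years.
THB growth factor: (1 + 0.1034)^(150/365) = 1.0412655.
TRY growth factor: (1 + 0.0654)^(150/365) = 1.0263762.
Forward (THB per TRY) = 1.2369 × 1.0412655 / 1.0263762 = 1.254843.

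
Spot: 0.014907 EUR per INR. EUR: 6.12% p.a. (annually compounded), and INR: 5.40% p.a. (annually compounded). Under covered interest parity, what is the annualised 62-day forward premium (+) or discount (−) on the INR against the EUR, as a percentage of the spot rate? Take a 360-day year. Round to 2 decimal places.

+0.68%

T = 62/360 years.
F = S · g_EUR/g_INR = 0.014907 × 1.0102826/1.0090987 = 0.014924489.
(F − S)/S ÷ T = (0.014924489 − 0.014907)/0.014907/(62/360) = 0.006812 → 0.68%.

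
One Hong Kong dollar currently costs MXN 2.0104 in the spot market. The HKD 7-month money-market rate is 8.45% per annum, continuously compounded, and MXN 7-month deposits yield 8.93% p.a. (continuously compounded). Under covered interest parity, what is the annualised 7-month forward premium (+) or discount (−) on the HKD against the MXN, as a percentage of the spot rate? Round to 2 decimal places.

+0.48%

T = 7/12 years.
No-arbitrage forward: 2.0104 × 1.0534723 / 1.0505267 = 2.0160370 MXN/HKD.
Annualised premium = (F − S)/S × (1/T) = (2.0160370 − 2.0104)/2.0104 ÷ (7/12) = 0.48%.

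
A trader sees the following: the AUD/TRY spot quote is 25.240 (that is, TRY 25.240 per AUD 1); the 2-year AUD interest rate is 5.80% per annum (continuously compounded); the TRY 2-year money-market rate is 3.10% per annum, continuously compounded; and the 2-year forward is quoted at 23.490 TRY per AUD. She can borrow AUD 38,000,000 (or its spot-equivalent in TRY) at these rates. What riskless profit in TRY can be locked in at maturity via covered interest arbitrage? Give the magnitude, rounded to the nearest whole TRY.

TRY 18,058,989

T = 2 years.
Keep in AUD, deliver into the forward: 38,000,000·1.12299587213·23.490 = TRY 1,002,408,575.38.
Swap to TRY now, deposit: 38,000,000·25.240·1.06396234473 = TRY 1,020,467,564.08.
The quoted forward undervalues AUD, so borrow AUD, convert to TRY at spot, deposit the TRY at 3.10%, and buy AUD forward at 23.490 to cover the loan.
Profit = 1,020,467,564.08 − 1,002,408,575.38 = TRY 18,058,989.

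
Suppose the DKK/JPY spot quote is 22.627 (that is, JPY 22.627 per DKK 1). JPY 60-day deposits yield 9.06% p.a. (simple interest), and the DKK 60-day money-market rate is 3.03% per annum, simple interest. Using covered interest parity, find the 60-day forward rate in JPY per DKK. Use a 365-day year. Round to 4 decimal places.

22.8502

T = 60/365 years.
JPY accumulates by 1 + 0.0906×60/365 = 1.01489315.
Growth of 1 DKK over T: 1 + 0.0303×60/365 = 1.00498082.
CIP: F = S · (grow JPY)/(grow DKK) = 22.627 × 1.01489315/1.00498082 = 22.850175 JPY per DKK.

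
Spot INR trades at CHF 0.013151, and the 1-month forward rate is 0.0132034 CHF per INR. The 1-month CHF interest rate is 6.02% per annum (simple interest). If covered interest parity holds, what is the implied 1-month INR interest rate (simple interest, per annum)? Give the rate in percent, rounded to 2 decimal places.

1.23%

T = 1/12 years.
F/S = 0.0132034/0.013151 = 1.0039845 = (growth of CHF) / (growth of INR).
The CHF side grows by 1 + 0.0602×1/12 = 1.0050167.
Hence g_INR = 1.0010281.
r = (1.0010281 − 1)/(1/12) = 0.012337 → 1.23%.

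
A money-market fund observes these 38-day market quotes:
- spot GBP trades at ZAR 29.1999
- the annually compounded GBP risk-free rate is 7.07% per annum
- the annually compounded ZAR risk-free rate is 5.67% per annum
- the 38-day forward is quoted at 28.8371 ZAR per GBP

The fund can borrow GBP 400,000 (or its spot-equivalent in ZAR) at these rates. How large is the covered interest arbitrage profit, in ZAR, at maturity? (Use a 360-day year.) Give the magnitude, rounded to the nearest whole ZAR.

ZAR 129,837

T = 38/360 years.
Route A — deposit GBP, sell forward: 400,000 × 1.007236839 × 28.8371 = ZAR 11,618,315.78.
Route B — convert at spot, deposit ZAR: 400,000 × 29.1999 × 1.0058384558 = ZAR 11,748,152.93.
The quoted forward undervalues GBP, so borrow GBP, convert to ZAR at spot, deposit the ZAR at 5.67%, and buy GBP forward at 28.8371 to cover the loan.
Arbitrage profit = |11,618,315.78 − 11,748,152.93| = ZAR 129,837.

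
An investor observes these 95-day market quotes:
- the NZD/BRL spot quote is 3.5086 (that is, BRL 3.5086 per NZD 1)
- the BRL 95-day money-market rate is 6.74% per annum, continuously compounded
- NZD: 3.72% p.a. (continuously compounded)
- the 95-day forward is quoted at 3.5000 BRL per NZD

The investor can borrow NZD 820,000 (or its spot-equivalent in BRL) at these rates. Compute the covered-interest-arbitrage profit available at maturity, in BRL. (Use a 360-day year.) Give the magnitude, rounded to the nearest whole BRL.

BRL 30,369

T = 95/360 years.
Invest the NZD and cover forward: 820,000 × 1.009865008 × 3.5000 = BRL 2,898,312.57.
Convert at spot and invest in BRL: 820,000 × 3.5086 × 1.017945226 = BRL 2,928,681.35.
The quoted forward undervalues NZD, so borrow NZD, convert to BRL at spot, deposit the BRL at 6.74%, and buy NZD forward at 3.5000 to cover the loan.
The gap between the two covered legs is BRL 30,369.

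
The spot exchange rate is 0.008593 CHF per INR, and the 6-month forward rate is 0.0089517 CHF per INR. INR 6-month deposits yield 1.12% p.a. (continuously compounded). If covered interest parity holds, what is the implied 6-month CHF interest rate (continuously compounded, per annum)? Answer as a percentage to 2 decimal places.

9.30%

T = 6/12 years.
CIP gives F = S · g_CHF/g_INR, so g_CHF/g_INR = 0.0089517/0.008593 = 1.0417433.
INR growth factor: e^(0.0112×6/12) = 1.0056157.
That pins the CHF growth at 1.0475934.
Take logs: ln 1.0475934 / (6/12) = 0.092991, so 9.30%.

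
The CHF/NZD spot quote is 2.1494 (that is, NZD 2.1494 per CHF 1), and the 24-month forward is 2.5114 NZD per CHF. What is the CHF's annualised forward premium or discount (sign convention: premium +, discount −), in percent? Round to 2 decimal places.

+8.42%

T = 2 years.
(F − S)/S = (2.5114 − 2.1494)/2.1494 = 0.1684191.
Per annum: 0.1684191 / 2 = 0.084210 = 8.42%.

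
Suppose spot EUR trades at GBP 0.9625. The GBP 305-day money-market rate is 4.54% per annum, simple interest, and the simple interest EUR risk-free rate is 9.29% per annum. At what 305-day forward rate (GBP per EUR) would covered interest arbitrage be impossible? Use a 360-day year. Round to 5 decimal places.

T = 305/360 years.
GBP accumulates by 1 + 0.0454×305/360 = 1.0384639.
EUR accumulates by 1 + 0.0929×305/360 = 1.0787069.
Forward (GBP per EUR) = 0.9625 × 1.0384639 / 1.0787069 = 0.9265923.

0.92659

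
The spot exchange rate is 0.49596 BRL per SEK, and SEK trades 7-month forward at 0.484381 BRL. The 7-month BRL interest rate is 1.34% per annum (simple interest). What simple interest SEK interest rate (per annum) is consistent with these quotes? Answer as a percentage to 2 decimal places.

5.47%

T = 7/12 years.
F/S = 0.484381/0.49596 = 0.9766534 = (growth of BRL) / (growth of SEK).
BRL growth factor: 1 + 0.0134×7/12 = 1.0078167.
That pins the SEK growth at 1.0319082.
r = (1.0319082 − 1)/(7/12) = 0.054700 → 5.47%.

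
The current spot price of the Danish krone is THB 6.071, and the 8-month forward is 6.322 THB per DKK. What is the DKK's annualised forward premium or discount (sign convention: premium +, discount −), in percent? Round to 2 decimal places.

T = 8/12 years.
(F − S)/S = (6.322 − 6.071)/6.071 = 0.0413441.
×(1/T) gives 6.20% p.a.

+6.20%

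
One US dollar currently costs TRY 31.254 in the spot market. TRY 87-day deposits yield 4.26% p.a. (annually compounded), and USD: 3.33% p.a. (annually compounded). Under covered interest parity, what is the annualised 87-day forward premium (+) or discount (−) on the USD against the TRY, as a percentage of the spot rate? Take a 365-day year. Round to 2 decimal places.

T = 87/365 years.
No-arbitrage forward: 31.254 × 1.0099932 / 1.0078385 = 31.320819 TRY/USD.
Annualised premium = (F − S)/S × (1/T) = (31.320819 − 31.254)/31.254 ÷ (87/365) = 0.90%.

+0.90%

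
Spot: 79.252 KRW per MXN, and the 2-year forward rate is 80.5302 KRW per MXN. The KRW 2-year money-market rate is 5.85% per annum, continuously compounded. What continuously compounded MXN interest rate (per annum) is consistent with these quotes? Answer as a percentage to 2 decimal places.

5.05%

T = 2 years.
CIP gives F = S · g_KRW/g_MXN, so g_KRW/g_MXN = 80.5302/79.252 = 1.0161283.
KRW growth factor: e^(0.0585×2) = 1.1241194.
That pins the MXN growth at 1.106277.
Take logs: ln 1.106277 / 2 = 0.050500, so 5.05%.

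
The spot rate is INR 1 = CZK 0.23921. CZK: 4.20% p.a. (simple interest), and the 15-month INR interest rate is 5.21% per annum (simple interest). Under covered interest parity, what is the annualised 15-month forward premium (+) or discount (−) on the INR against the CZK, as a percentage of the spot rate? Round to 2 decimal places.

T = 15/12 years.
CIP forward (CZK per INR) = 0.23921 × 1.052500/1.065125 = 0.23637463.
Annualised premium = (F − S)/S × (1/T) = (0.23637463 − 0.23921)/0.23921 ÷ (15/12) = -0.95%.

-0.95%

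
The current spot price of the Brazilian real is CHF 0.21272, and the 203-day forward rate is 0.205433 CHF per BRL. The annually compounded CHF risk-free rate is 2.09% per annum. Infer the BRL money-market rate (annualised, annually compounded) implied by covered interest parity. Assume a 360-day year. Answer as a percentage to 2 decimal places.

8.60%

T = 203/360 years.
F/S = 0.205433/0.21272 = 0.9657437 = (growth of CHF) / (growth of BRL).
CHF growth factor: (1 + 0.0209)^(203/360) = 1.0117321.
So the BRL growth factor = 1.0476197.
r = 1.0476197^(360/203) − 1 = 0.085998 → 8.60%.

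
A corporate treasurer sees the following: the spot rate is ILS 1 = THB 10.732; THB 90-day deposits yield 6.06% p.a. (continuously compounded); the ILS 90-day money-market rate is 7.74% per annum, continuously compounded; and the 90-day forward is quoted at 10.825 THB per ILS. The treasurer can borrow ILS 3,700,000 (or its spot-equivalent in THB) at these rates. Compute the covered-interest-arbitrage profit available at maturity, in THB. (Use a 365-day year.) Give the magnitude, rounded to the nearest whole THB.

THB 518,044

T = 90/365 years.
Keep in ILS, deliver into the forward: 3,700,000·1.0192682129·10.825 = THB 40,824,240.10.
Swap to THB now, deposit: 3,700,000·10.732·1.0150546625 = THB 40,306,196.56.
The quoted forward overvalues ILS, so borrow THB, buy ILS at spot, deposit the ILS at 7.74%, and sell the proceeds forward at 10.825.
Arbitrage profit = |40,824,240.10 − 40,306,196.56| = THB 518,044.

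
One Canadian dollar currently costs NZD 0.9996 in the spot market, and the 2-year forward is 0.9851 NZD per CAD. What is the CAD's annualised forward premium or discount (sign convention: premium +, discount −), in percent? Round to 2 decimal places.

T = 2 years.
CAD trades forward at -1.45058% vs spot over the period.
Per annum: -0.0145058 / 2 = -0.007253 = -0.73%.

-0.73%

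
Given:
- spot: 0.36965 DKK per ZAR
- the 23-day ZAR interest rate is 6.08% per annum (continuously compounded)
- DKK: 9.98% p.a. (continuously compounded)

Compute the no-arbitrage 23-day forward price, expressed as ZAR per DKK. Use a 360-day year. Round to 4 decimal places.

T = 23/360 years.
Growth of 1 DKK over T: e^(0.0998×23/360) = 1.0063965.
Growth of 1 ZAR over T: e^(0.0608×23/360) = 1.003892.
CIP: F = S · (grow DKK)/(grow ZAR) = 0.36965 × 1.0063965/1.003892 = 0.3705722 DKK per ZAR.
Quoted the other way: 1/0.3705722 = 2.6985 ZAR per DKK.

2.6985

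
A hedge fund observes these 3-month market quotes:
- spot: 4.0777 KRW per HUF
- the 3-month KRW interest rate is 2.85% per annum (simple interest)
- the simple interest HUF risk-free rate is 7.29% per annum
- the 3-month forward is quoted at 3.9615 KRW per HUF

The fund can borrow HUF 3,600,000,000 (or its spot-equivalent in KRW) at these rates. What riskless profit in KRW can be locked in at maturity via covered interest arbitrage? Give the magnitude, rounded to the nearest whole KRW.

T = 3/12 years.
Invest the HUF and cover forward: 3,600,000,000 × 1.018225 × 3.9615 = KRW 14,521,314,015.00.
Convert at spot and invest in KRW: 3,600,000,000 × 4.0777 × 1.007125 = KRW 14,784,313,005.00.
The quoted forward undervalues HUF, so borrow HUF, convert to KRW at spot, deposit the KRW at 2.85%, and buy HUF forward at 3.9615 to cover the loan.
Profit = 14,784,313,005.00 − 14,521,314,015.00 = KRW 262,998,990.

KRW 262,998,990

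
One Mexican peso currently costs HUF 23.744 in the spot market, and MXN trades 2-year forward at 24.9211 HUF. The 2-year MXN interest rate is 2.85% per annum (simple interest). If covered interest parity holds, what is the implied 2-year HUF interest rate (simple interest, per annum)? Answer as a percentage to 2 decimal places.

5.47%

T = 2 years.
F/S = 24.9211/23.744 = 1.0495746 = (growth of HUF) / (growth of MXN).
The MXN side grows by 1 + 0.0285×2 = 1.057000.
So the HUF growth factor = 1.1094004.
r = (1.1094004 − 1)/2 = 0.054700 → 5.47%.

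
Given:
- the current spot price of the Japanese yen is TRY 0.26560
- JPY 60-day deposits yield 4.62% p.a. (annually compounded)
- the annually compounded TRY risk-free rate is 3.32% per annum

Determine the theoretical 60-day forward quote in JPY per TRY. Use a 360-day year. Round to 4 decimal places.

T = 60/360 years.
TRY growth factor: (1 + 0.0332)^(60/360) = 1.0054583.
Growth of 1 JPY over T: (1 + 0.0462)^(60/360) = 1.0075558.
Forward (TRY per JPY) = 0.2656 × 1.0054583 / 1.0075558 = 0.2650471.
Invert for JPY per TRY: 1 / 0.2650471 = 3.7729.

3.7729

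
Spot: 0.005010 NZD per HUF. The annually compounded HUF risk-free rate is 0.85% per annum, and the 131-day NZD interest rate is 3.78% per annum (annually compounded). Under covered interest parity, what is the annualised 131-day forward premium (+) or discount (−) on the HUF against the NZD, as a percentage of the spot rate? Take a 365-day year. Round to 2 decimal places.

T = 131/365 years.
F = S · g_NZD/g_HUF = 0.00501 × 1.0134055/1.0030424 = 0.005061762.
(F − S)/S ÷ T = (0.005061762 − 0.00501)/0.00501/(131/365) = 0.028787 → 2.88%.

+2.88%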